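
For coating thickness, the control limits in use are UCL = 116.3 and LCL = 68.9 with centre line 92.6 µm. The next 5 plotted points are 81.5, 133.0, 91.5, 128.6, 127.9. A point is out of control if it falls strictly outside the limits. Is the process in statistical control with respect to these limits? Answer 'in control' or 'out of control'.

Compare each point to [68.9, 116.3]: sample 2 = 133.0 > UCL; sample 4 = 128.6 > UCL; sample 5 = 127.9 > UCL.

out of control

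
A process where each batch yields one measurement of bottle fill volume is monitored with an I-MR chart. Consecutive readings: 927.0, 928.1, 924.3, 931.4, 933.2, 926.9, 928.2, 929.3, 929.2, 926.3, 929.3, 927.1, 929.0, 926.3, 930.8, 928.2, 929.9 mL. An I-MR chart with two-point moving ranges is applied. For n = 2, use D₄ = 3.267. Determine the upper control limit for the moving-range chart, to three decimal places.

9.005

Moving ranges: 1.1, 3.8, 7.1, 1.8, 6.3, 1.3, 1.1, 0.1, 2.9, 3.0, 2.2, 1.9, 2.7, 4.5, 2.6, 1.7; M̄R̄ = 44.1000 / 16 = 2.7563
UCL_MR = D₄·M̄R̄ = 3.267 × 2.7563 = 9.0047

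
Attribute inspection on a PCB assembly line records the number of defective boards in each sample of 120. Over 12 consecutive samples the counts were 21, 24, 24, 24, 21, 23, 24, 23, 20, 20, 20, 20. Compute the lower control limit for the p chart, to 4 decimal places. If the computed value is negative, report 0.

p̄ = Σdᵢ / (k·n) = 264 / (12 × 120) = 0.18333
LCL = p̄ − 3·√(p̄(1−p̄)/n) = 0.18333 − 3 × 0.03532 = 0.07737

0.0774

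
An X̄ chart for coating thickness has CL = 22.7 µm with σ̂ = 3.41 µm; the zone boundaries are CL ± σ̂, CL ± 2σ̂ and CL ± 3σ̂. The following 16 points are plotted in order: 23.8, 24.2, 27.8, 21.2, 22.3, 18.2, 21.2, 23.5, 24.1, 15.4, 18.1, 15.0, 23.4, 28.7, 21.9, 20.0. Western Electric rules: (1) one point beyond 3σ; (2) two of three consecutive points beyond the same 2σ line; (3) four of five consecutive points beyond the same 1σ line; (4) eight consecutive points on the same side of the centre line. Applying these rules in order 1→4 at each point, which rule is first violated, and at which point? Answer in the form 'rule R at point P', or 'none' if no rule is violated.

rule 2 at point 12

Zone of each point (C = within 1σ̂, B = 1σ̂–2σ̂, A = 2σ̂–3σ̂, * = beyond 3σ̂; sign = side of CL): 1:+C, 2:+C, 3:+B, 4:-C, 5:-C, 6:-B, 7:-C, 8:+C, 9:+C, 10:-A, 11:-B, 12:-A, 13:+C, 14:+B, 15:-C, 16:-C
Rule 2 (two of three consecutive points beyond the same 2σ limit) is satisfied at point 12.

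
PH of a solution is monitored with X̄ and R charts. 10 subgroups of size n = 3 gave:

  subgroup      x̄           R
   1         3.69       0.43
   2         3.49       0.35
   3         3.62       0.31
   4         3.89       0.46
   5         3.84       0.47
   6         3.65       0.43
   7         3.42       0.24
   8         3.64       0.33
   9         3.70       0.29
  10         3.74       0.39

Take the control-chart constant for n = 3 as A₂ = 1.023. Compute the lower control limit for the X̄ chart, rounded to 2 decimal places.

3.29

X̄̄ = (3.69 + 3.49 + 3.62 + 3.89 + 3.84 + 3.65 + 3.42 + 3.64 + 3.70 + 3.74) / 10 = 36.6800 / 10 = 3.6680
R̄ = (0.43 + 0.35 + 0.31 + 0.46 + 0.47 + 0.43 + 0.24 + 0.33 + 0.29 + 0.39) / 10 = 3.7000 / 10 = 0.3700
LCL = X̄̄ − A₂·R̄ = 3.6680 − 1.023 × 0.3700 = 3.2895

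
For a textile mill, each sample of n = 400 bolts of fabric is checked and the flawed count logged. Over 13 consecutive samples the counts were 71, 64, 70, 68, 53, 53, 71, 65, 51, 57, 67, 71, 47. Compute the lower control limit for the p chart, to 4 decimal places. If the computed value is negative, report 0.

p̄ = Σdᵢ / (k·n) = 808 / (13 × 400) = 0.15538
LCL = p̄ − 3·√(p̄(1−p̄)/n) = 0.15538 − 3 × 0.01811 = 0.10104

0.1010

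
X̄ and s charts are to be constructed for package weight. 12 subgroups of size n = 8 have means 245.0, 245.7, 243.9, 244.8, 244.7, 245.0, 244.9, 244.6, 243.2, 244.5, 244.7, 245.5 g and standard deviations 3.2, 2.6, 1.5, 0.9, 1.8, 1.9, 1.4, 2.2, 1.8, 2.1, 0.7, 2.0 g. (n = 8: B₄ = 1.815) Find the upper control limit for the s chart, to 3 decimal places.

s̄ = (3.2 + 2.6 + 1.5 + 0.9 + 1.8 + 1.9 + 1.4 + 2.2 + 1.8 + 2.1 + 0.7 + 2.0) / 12 = 1.8417
UCL_s = B₄·s̄ = 1.815 × 1.8417 = 3.3426

3.343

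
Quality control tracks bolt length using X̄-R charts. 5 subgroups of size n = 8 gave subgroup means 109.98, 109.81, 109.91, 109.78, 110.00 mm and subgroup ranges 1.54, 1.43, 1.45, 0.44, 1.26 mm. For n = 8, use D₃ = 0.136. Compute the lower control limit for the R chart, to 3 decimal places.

0.166

R̄ = (1.54 + 1.43 + 1.45 + 0.44 + 1.26) / 5 = 6.1200 / 5 = 1.2240
LCL_R = D₃·R̄ = 0.136 × 1.2240 = 0.1665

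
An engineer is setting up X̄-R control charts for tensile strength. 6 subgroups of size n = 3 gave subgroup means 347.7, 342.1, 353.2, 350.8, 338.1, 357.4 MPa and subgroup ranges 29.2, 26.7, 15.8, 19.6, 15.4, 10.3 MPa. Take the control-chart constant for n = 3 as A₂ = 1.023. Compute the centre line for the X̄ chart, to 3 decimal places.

X̄̄ = (347.7 + 342.1 + 353.2 + 350.8 + 338.1 + 357.4) / 6 = 2089.3000 / 6 = 348.2167
CL = X̄̄ = 348.2167

348.217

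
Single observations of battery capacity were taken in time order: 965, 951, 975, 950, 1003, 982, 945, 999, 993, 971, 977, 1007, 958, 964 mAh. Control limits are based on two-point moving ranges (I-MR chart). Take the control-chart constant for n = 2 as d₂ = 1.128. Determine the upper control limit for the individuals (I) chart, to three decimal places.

X̄ = (965 + 951 + 975 + 950 + 1003 + 982 + 945 + 999 + 993 + 971 + 977 + 1007 + 958 + 964) / 14 = 974.2857
Moving ranges: 14, 24, 25, 53, 21, 37, 54, 6, 22, 6, 30, 49, 6; M̄R̄ = 347.0000 / 13 = 26.6923
UCL = X̄ + 3·M̄R̄/d₂ = 974.2857 + 3 × 26.6923 / 1.128 = 1045.2759

1045.276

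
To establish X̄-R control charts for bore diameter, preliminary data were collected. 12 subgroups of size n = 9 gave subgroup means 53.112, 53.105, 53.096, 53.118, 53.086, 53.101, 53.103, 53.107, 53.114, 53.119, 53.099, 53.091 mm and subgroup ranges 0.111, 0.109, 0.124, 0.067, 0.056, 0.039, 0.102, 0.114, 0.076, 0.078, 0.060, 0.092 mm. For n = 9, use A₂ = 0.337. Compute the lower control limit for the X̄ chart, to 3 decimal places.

X̄̄ = (53.112 + 53.105 + 53.096 + 53.118 + 53.086 + 53.101 + 53.103 + 53.107 + 53.114 + 53.119 + 53.099 + 53.091) / 12 = 637.2510 / 12 = 53.1043
R̄ = (0.111 + 0.109 + 0.124 + 0.067 + 0.056 + 0.039 + 0.102 + 0.114 + 0.076 + 0.078 + 0.060 + 0.092) / 12 = 1.0280 / 12 = 0.0857
LCL = X̄̄ − A₂·R̄ = 53.1043 − 0.337 × 0.0857 = 53.0754

53.075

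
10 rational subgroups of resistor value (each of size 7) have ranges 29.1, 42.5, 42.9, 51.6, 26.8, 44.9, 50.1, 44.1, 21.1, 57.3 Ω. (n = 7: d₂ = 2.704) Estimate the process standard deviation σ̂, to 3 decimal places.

R̄ = (29.1 + 42.5 + 42.9 + 51.6 + 26.8 + 44.9 + 50.1 + 44.1 + 21.1 + 57.3) / 10 = 41.0400
σ̂ = R̄ / d₂ = 41.0400 / 2.704 = 15.1775

15.178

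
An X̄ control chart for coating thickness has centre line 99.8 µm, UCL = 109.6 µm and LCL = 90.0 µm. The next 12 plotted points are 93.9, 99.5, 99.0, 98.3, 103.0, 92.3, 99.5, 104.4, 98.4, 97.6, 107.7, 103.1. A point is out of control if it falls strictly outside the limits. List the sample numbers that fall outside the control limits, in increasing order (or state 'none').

none

All 12 points lie within [90.0, 109.6].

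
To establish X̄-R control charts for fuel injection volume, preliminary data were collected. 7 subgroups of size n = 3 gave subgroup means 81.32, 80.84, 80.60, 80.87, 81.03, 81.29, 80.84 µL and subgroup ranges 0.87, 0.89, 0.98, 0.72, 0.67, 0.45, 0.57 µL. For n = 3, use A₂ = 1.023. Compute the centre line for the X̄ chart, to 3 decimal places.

80.970

X̄̄ = (81.32 + 80.84 + 80.60 + 80.87 + 81.03 + 81.29 + 80.84) / 7 = 566.7900 / 7 = 80.9700
CL = X̄̄ = 80.9700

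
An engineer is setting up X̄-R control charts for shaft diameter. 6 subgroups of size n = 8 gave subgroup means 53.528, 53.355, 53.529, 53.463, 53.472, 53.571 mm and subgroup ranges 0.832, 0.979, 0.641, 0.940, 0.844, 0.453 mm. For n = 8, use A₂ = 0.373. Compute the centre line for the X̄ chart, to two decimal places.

X̄̄ = (53.528 + 53.355 + 53.529 + 53.463 + 53.472 + 53.571) / 6 = 320.9180 / 6 = 53.4863
CL = X̄̄ = 53.4863

53.49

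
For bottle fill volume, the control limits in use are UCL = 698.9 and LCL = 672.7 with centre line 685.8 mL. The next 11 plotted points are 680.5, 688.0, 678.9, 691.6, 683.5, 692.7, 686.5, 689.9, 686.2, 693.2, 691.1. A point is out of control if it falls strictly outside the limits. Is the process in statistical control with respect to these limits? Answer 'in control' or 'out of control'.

in control

All 11 points lie within [672.7, 698.9].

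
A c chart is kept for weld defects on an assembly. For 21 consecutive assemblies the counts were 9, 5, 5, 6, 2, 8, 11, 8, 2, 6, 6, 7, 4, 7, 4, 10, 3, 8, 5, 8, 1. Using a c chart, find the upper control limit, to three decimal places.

c̄ = (9 + 5 + 5 + 6 + 2 + 8 + 11 + 8 + 2 + 6 + 6 + 7 + 4 + 7 + 4 + 10 + 3 + 8 + 5 + 8 + 1) / 21 = 125 / 21 = 5.9524
UCL = c̄ + 3√c̄ = 5.9524 + 3 × √5.9524 = 5.9524 + 3 × 2.4398 = 13.2716

13.272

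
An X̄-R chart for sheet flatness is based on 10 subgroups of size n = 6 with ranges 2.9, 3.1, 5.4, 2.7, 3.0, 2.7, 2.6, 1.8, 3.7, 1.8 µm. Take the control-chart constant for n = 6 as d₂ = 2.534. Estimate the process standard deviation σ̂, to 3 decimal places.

R̄ = (2.9 + 3.1 + 5.4 + 2.7 + 3.0 + 2.7 + 2.6 + 1.8 + 3.7 + 1.8) / 10 = 2.9700
σ̂ = R̄ / d₂ = 2.9700 / 2.534 = 1.1721

1.172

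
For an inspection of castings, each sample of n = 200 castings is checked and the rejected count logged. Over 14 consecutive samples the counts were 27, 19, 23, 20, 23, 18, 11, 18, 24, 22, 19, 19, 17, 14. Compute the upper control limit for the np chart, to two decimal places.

32.18

p̄ = Σdᵢ / (k·n) = 274 / (14 × 200) = 0.09786
UCL = np̄ + 3·√(np̄(1−p̄)) = 19.5714 + 3 × √(19.5714×0.90214) = 19.5714 + 3 × 4.2019 = 32.1772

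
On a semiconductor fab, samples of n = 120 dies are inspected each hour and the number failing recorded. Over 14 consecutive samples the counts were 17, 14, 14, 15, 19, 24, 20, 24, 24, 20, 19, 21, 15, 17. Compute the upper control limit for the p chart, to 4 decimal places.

p̄ = Σdᵢ / (k·n) = 263 / (14 × 120) = 0.15655
UCL = p̄ + 3·√(p̄(1−p̄)/n) = 0.15655 + 3 × √(0.15655×0.84345/120) = 0.15655 + 3 × 0.03317 = 0.25606

0.2561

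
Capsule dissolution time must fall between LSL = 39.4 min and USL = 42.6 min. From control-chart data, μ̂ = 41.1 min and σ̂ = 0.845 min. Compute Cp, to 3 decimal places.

Cp = (USL − LSL) / (6σ̂) = (42.6 − 39.4) / (6 × 0.845) = 3.2000 / 5.0700 = 0.6312

0.631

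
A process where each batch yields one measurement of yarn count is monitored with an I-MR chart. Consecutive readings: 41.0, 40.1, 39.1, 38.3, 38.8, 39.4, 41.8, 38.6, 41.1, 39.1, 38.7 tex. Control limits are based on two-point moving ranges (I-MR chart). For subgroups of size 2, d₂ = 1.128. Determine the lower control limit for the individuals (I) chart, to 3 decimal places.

X̄ = (41.0 + 40.1 + 39.1 + 38.3 + 38.8 + 39.4 + 41.8 + 38.6 + 41.1 + 39.1 + 38.7) / 11 = 39.6364
Moving ranges: 0.9, 1.0, 0.8, 0.5, 0.6, 2.4, 3.2, 2.5, 2.0, 0.4; M̄R̄ = 14.3000 / 10 = 1.4300
LCL = X̄ − 3·M̄R̄/d₂ = 39.6364 − 3 × 1.4300 / 1.128 = 35.8332

35.833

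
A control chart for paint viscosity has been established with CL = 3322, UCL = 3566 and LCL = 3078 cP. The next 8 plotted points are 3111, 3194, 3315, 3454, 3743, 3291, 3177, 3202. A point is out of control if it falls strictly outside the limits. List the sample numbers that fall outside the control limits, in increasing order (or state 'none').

Compare each point to [3078, 3566]: sample 5 = 3743 > UCL.

5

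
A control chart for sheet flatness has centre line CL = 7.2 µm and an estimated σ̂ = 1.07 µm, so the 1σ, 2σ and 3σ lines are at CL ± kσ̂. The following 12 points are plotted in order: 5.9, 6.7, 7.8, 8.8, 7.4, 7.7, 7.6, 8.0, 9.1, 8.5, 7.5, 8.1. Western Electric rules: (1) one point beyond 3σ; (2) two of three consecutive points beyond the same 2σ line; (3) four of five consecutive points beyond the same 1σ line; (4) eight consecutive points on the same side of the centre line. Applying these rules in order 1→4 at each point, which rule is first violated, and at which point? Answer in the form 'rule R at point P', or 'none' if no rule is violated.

rule 4 at point 10

Zone of each point (C = within 1σ̂, B = 1σ̂–2σ̂, A = 2σ̂–3σ̂, * = beyond 3σ̂; sign = side of CL): 1:-B, 2:-C, 3:+C, 4:+B, 5:+C, 6:+C, 7:+C, 8:+C, 9:+B, 10:+B, 11:+C, 12:+C
Rule 4 (eight consecutive points on the same side of the centre line) is satisfied at point 10.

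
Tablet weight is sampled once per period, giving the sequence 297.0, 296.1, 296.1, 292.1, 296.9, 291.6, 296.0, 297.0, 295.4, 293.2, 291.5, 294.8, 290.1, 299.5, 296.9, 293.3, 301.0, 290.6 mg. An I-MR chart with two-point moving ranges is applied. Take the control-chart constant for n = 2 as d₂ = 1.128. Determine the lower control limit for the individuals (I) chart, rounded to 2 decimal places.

X̄ = (297.0 + 296.1 + 296.1 + 292.1 + 296.9 + 291.6 + 296.0 + 297.0 + 295.4 + 293.2 + 291.5 + 294.8 + 290.1 + 299.5 + 296.9 + 293.3 + 301.0 + 290.6) / 18 = 294.9500
Moving ranges: 0.9, 0.0, 4.0, 4.8, 5.3, 4.4, 1.0, 1.6, 2.2, 1.7, 3.3, 4.7, 9.4, 2.6, 3.6, 7.7, 10.4; M̄R̄ = 67.6000 / 17 = 3.9765
LCL = X̄ − 3·M̄R̄/d₂ = 294.9500 − 3 × 3.9765 / 1.128 = 284.3743

284.37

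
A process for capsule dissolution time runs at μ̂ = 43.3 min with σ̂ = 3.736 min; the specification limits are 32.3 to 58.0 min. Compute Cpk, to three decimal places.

0.981

Cpu = (USL − μ̂) / (3σ̂) = (58.0 − 43.3) / (3 × 3.736) = 1.3116; Cpl = (μ̂ − LSL) / (3σ̂) = (43.3 − 32.3) / (3 × 3.736) = 0.9814; Cpk = min(Cpu, Cpl) = 0.9814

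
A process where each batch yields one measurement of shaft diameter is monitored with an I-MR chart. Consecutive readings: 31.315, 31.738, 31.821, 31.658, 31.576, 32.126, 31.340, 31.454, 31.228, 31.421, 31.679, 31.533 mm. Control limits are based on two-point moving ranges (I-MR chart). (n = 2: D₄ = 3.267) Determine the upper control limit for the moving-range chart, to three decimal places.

0.898

Moving ranges: 0.423, 0.083, 0.163, 0.082, 0.550, 0.786, 0.114, 0.226, 0.193, 0.258, 0.146; M̄R̄ = 3.0240 / 11 = 0.2749
UCL_MR = D₄·M̄R̄ = 3.267 × 0.2749 = 0.8981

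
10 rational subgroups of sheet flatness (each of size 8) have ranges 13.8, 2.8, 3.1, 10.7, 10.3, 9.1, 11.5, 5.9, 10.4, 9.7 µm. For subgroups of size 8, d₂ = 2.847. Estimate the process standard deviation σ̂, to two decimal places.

R̄ = (13.8 + 2.8 + 3.1 + 10.7 + 10.3 + 9.1 + 11.5 + 5.9 + 10.4 + 9.7) / 10 = 8.7300
σ̂ = R̄ / d₂ = 8.7300 / 2.847 = 3.0664

3.07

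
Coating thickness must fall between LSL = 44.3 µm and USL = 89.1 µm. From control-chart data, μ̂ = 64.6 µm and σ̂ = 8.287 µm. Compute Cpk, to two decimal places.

Cpu = (USL − μ̂) / (3σ̂) = (89.1 − 64.6) / (3 × 8.287) = 0.9855; Cpl = (μ̂ − LSL) / (3σ̂) = (64.6 − 44.3) / (3 × 8.287) = 0.8165; Cpk = min(Cpu, Cpl) = 0.8165

0.82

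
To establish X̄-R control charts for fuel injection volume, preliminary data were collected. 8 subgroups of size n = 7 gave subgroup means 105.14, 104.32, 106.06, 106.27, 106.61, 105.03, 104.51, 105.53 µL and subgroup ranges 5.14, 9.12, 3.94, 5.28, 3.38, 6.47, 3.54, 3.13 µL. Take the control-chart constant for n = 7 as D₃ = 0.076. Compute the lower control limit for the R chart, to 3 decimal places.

R̄ = (5.14 + 9.12 + 3.94 + 5.28 + 3.38 + 6.47 + 3.54 + 3.13) / 8 = 40.0000 / 8 = 5.0000
LCL_R = D₃·R̄ = 0.076 × 5.0000 = 0.3800

0.380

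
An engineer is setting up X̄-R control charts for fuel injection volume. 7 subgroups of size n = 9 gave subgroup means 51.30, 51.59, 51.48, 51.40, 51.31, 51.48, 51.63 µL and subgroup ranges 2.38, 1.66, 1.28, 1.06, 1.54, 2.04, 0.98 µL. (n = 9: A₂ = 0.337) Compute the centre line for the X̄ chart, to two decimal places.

51.46

X̄̄ = (51.30 + 51.59 + 51.48 + 51.40 + 51.31 + 51.48 + 51.63) / 7 = 360.1900 / 7 = 51.4557
CL = X̄̄ = 51.4557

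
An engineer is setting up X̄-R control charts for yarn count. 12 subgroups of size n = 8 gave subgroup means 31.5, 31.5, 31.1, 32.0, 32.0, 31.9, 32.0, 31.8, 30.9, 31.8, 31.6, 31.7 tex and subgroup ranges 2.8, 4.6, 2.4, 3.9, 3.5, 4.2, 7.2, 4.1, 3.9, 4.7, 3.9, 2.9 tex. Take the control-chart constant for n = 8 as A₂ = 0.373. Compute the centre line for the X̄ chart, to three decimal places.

31.650

X̄̄ = (31.5 + 31.5 + 31.1 + 32.0 + 32.0 + 31.9 + 32.0 + 31.8 + 30.9 + 31.8 + 31.6 + 31.7) / 12 = 379.8000 / 12 = 31.6500
CL = X̄̄ = 31.6500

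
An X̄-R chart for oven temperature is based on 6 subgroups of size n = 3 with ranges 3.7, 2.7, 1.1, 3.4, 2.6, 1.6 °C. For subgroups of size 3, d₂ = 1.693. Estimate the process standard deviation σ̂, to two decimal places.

1.49

R̄ = (3.7 + 2.7 + 1.1 + 3.4 + 2.6 + 1.6) / 6 = 2.5167
σ̂ = R̄ / d₂ = 2.5167 / 1.693 = 1.4865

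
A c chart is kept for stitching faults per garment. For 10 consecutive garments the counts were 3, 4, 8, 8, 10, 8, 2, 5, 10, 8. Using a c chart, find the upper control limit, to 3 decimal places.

c̄ = (3 + 4 + 8 + 8 + 10 + 8 + 2 + 5 + 10 + 8) / 10 = 66 / 10 = 6.6000
UCL = c̄ + 3√c̄ = 6.6000 + 3 × √6.6000 = 6.6000 + 3 × 2.5690 = 14.3071

14.307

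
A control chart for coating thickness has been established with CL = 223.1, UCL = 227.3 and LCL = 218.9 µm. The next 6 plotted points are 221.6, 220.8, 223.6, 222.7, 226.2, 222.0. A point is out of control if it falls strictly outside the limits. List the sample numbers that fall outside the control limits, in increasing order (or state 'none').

All 6 points lie within [218.9, 227.3].

none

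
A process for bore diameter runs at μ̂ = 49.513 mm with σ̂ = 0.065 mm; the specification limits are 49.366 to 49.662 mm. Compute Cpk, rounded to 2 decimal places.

0.75

Cpu = (USL − μ̂) / (3σ̂) = (49.662 − 49.513) / (3 × 0.065) = 0.7641; Cpl = (μ̂ − LSL) / (3σ̂) = (49.513 − 49.366) / (3 × 0.065) = 0.7538; Cpk = min(Cpu, Cpl) = 0.7538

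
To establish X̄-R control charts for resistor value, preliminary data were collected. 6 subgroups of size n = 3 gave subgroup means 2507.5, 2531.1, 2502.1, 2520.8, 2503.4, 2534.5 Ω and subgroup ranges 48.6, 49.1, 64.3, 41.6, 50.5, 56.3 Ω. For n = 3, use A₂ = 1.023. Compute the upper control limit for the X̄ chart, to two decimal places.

X̄̄ = (2507.5 + 2531.1 + 2502.1 + 2520.8 + 2503.4 + 2534.5) / 6 = 15099.4000 / 6 = 2516.5667
R̄ = (48.6 + 49.1 + 64.3 + 41.6 + 50.5 + 56.3) / 6 = 310.4000 / 6 = 51.7333
UCL = X̄̄ + A₂·R̄ = 2516.5667 + 1.023 × 51.7333 = 2569.4899

2569.49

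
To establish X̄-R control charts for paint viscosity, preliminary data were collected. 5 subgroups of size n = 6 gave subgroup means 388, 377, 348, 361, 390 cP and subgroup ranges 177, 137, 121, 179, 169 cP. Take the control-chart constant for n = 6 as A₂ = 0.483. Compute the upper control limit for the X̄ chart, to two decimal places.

X̄̄ = (388 + 377 + 348 + 361 + 390) / 5 = 1864.0000 / 5 = 372.8000
R̄ = (177 + 137 + 121 + 179 + 169) / 5 = 783.0000 / 5 = 156.6000
UCL = X̄̄ + A₂·R̄ = 372.8000 + 0.483 × 156.6000 = 448.4378

448.44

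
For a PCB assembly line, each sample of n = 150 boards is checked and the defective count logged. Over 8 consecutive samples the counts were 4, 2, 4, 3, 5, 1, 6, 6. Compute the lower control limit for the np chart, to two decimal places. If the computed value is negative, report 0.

p̄ = Σdᵢ / (k·n) = 31 / (8 × 150) = 0.02583
LCL = np̄ − 3·√(np̄(1−p̄)) = 3.8750 − 3 × 1.9429 = -1.9537 → 0 (negative, so LCL = 0)

0.00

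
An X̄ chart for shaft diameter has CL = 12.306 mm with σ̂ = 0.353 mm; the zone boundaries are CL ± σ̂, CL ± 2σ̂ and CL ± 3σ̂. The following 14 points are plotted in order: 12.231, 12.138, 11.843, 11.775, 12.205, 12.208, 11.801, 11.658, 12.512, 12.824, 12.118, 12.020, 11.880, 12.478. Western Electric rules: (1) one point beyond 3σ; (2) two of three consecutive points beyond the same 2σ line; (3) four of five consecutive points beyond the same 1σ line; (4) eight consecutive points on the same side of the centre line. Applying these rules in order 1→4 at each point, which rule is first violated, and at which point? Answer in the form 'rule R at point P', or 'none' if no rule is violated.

Zone of each point (C = within 1σ̂, B = 1σ̂–2σ̂, A = 2σ̂–3σ̂, * = beyond 3σ̂; sign = side of CL): 1:-C, 2:-C, 3:-B, 4:-B, 5:-C, 6:-C, 7:-B, 8:-B, 9:+C, 10:+B, 11:-C, 12:-C, 13:-B, 14:+C
Rule 4 (eight consecutive points on the same side of the centre line) is satisfied at point 8.

rule 4 at point 8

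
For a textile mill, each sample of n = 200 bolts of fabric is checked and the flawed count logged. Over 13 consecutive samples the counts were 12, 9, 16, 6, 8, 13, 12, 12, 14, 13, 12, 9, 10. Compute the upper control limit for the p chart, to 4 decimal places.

p̄ = Σdᵢ / (k·n) = 146 / (13 × 200) = 0.05615
UCL = p̄ + 3·√(p̄(1−p̄)/n) = 0.05615 + 3 × √(0.05615×0.94385/200) = 0.05615 + 3 × 0.01628 = 0.10499

0.1050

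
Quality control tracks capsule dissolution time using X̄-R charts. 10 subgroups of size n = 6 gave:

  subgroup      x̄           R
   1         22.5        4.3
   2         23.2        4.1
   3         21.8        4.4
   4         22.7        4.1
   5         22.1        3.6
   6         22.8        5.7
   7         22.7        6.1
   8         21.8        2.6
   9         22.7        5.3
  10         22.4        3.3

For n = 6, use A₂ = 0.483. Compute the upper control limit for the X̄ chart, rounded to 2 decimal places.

X̄̄ = (22.5 + 23.2 + 21.8 + 22.7 + 22.1 + 22.8 + 22.7 + 21.8 + 22.7 + 22.4) / 10 = 224.7000 / 10 = 22.4700
R̄ = (4.3 + 4.1 + 4.4 + 4.1 + 3.6 + 5.7 + 6.1 + 2.6 + 5.3 + 3.3) / 10 = 43.5000 / 10 = 4.3500
UCL = X̄̄ + A₂·R̄ = 22.4700 + 0.483 × 4.3500 = 24.5710

24.57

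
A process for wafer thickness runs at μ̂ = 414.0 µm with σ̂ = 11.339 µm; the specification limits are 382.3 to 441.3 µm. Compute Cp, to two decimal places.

Cp = (USL − LSL) / (6σ̂) = (441.3 − 382.3) / (6 × 11.339) = 59.0000 / 68.0340 = 0.8672

0.87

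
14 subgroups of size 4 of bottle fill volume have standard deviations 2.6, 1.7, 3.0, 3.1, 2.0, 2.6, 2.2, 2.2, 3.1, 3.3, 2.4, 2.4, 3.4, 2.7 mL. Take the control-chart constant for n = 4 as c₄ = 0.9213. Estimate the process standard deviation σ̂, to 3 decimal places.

2.845

s̄ = (2.6 + 1.7 + 3.0 + 3.1 + 2.0 + 2.6 + 2.2 + 2.2 + 3.1 + 3.3 + 2.4 + 2.4 + 3.4 + 2.7) / 14 = 2.6214
σ̂ = s̄ / c₄ = 2.6214 / 0.9213 = 2.8454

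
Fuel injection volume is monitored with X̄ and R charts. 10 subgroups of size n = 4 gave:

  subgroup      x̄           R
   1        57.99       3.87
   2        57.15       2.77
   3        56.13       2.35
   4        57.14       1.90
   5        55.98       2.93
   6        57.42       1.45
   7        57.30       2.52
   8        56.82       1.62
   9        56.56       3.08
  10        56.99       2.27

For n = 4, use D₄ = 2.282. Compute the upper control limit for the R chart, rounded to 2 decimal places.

5.65

R̄ = (3.87 + 2.77 + 2.35 + 1.90 + 2.93 + 1.45 + 2.52 + 1.62 + 3.08 + 2.27) / 10 = 24.7600 / 10 = 2.4760
UCL_R = D₄·R̄ = 2.282 × 2.4760 = 5.6502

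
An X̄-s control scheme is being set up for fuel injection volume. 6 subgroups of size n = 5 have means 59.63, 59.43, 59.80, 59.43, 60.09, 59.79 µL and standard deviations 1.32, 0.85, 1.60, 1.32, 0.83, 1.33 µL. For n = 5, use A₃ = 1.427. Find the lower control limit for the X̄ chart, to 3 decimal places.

57.971

X̄̄ = (59.63 + 59.43 + 59.80 + 59.43 + 60.09 + 59.79) / 6 = 59.6950
s̄ = (1.32 + 0.85 + 1.60 + 1.32 + 0.83 + 1.33) / 6 = 1.2083
LCL = X̄̄ − A₃·s̄ = 59.6950 − 1.427 × 1.2083 = 57.9707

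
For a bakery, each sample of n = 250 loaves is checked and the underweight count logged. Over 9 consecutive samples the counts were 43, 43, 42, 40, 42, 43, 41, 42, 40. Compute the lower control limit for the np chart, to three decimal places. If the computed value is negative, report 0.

p̄ = Σdᵢ / (k·n) = 376 / (9 × 250) = 0.16711
LCL = np̄ − 3·√(np̄(1−p̄)) = 41.7778 − 3 × 5.8988 = 24.0813

24.081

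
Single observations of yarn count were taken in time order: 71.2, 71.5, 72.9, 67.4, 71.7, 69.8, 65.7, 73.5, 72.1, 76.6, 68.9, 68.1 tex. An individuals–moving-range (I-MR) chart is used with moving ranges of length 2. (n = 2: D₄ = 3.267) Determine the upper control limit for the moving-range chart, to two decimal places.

11.79

Moving ranges: 0.3, 1.4, 5.5, 4.3, 1.9, 4.1, 7.8, 1.4, 4.5, 7.7, 0.8; M̄R̄ = 39.7000 / 11 = 3.6091
UCL_MR = D₄·M̄R̄ = 3.267 × 3.6091 = 11.7909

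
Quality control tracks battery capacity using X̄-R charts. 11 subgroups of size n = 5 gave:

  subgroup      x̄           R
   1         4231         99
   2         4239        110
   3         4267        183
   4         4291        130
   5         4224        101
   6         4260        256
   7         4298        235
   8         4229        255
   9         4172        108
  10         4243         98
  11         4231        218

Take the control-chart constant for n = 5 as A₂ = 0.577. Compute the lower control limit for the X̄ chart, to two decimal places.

X̄̄ = (4231 + 4239 + 4267 + 4291 + 4224 + 4260 + 4298 + 4229 + 4172 + 4243 + 4231) / 11 = 46685.0000 / 11 = 4244.0909
R̄ = (99 + 110 + 183 + 130 + 101 + 256 + 235 + 255 + 108 + 98 + 218) / 11 = 1793.0000 / 11 = 163.0000
LCL = X̄̄ − A₂·R̄ = 4244.0909 − 0.577 × 163.0000 = 4150.0399

4150.04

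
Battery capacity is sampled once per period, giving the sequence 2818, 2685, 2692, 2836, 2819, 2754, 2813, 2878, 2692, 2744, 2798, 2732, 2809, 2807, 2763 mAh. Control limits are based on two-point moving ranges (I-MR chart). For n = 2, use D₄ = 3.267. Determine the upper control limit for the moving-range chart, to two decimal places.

Moving ranges: 133, 7, 144, 17, 65, 59, 65, 186, 52, 54, 66, 77, 2, 44; M̄R̄ = 971.0000 / 14 = 69.3571
UCL_MR = D₄·M̄R̄ = 3.267 × 69.3571 = 226.5898

226.59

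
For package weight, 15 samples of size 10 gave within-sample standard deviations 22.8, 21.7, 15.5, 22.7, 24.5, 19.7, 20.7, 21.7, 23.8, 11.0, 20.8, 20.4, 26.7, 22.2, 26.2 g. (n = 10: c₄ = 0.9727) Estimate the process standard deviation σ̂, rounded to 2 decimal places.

21.96

s̄ = (22.8 + 21.7 + 15.5 + 22.7 + 24.5 + 19.7 + 20.7 + 21.7 + 23.8 + 11.0 + 20.8 + 20.4 + 26.7 + 22.2 + 26.2) / 15 = 21.3600
σ̂ = s̄ / c₄ = 21.3600 / 0.9727 = 21.9595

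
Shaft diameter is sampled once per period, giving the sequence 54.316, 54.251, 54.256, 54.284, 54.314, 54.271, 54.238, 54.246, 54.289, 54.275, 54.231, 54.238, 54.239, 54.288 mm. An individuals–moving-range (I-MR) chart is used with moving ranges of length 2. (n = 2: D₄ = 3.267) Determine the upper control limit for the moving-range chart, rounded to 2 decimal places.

Moving ranges: 0.065, 0.005, 0.028, 0.030, 0.043, 0.033, 0.008, 0.043, 0.014, 0.044, 0.007, 0.001, 0.049; M̄R̄ = 0.3700 / 13 = 0.0285
UCL_MR = D₄·M̄R̄ = 3.267 × 0.0285 = 0.0930

0.09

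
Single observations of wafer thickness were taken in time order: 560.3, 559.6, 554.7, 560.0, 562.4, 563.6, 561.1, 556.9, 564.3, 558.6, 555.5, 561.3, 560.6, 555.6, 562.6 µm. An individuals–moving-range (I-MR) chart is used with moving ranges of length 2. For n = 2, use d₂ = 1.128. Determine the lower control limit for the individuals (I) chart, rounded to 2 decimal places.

549.19

X̄ = (560.3 + 559.6 + 554.7 + 560.0 + 562.4 + 563.6 + 561.1 + 556.9 + 564.3 + 558.6 + 555.5 + 561.3 + 560.6 + 555.6 + 562.6) / 15 = 559.8067
Moving ranges: 0.7, 4.9, 5.3, 2.4, 1.2, 2.5, 4.2, 7.4, 5.7, 3.1, 5.8, 0.7, 5.0, 7.0; M̄R̄ = 55.9000 / 14 = 3.9929
LCL = X̄ − 3·M̄R̄/d₂ = 559.8067 − 3 × 3.9929 / 1.128 = 549.1874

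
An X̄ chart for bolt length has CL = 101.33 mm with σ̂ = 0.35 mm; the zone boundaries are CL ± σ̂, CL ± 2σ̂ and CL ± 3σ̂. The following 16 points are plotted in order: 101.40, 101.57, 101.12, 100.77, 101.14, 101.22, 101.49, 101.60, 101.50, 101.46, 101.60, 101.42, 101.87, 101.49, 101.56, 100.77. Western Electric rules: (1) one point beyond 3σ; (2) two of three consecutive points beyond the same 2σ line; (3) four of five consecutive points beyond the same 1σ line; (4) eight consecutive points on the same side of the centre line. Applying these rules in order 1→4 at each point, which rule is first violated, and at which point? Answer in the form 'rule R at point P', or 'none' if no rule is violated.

rule 4 at point 14

Zone of each point (C = within 1σ̂, B = 1σ̂–2σ̂, A = 2σ̂–3σ̂, * = beyond 3σ̂; sign = side of CL): 1:+C, 2:+C, 3:-C, 4:-B, 5:-C, 6:-C, 7:+C, 8:+C, 9:+C, 10:+C, 11:+C, 12:+C, 13:+B, 14:+C, 15:+C, 16:-B
Rule 4 (eight consecutive points on the same side of the centre line) is satisfied at point 14.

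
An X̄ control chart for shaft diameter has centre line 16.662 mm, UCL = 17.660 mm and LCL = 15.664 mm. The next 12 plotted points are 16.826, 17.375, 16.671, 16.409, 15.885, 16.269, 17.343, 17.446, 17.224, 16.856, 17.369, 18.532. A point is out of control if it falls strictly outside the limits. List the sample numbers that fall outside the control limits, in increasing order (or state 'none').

12

Compare each point to [15.664, 17.660]: sample 12 = 18.532 > UCL.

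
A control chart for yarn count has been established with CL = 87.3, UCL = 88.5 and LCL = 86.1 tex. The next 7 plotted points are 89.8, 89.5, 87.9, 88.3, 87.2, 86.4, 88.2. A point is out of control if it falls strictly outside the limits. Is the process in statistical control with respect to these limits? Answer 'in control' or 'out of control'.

out of control

Compare each point to [86.1, 88.5]: sample 1 = 89.8 > UCL; sample 2 = 89.5 > UCL.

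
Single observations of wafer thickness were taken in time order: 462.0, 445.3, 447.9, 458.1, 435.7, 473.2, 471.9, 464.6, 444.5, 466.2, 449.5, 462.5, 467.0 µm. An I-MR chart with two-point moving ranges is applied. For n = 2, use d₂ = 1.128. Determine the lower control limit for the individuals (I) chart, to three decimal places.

419.005

X̄ = (462.0 + 445.3 + 447.9 + 458.1 + 435.7 + 473.2 + 471.9 + 464.6 + 444.5 + 466.2 + 449.5 + 462.5 + 467.0) / 13 = 457.5692
Moving ranges: 16.7, 2.6, 10.2, 22.4, 37.5, 1.3, 7.3, 20.1, 21.7, 16.7, 13.0, 4.5; M̄R̄ = 174.0000 / 12 = 14.5000
LCL = X̄ − 3·M̄R̄/d₂ = 457.5692 − 3 × 14.5000 / 1.128 = 419.0054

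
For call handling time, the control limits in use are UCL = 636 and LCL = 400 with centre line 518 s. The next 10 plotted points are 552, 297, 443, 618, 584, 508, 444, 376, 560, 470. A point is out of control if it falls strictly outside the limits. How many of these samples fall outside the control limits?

Compare each point to [400, 636]: sample 2 = 297 < LCL; sample 8 = 376 < LCL.

2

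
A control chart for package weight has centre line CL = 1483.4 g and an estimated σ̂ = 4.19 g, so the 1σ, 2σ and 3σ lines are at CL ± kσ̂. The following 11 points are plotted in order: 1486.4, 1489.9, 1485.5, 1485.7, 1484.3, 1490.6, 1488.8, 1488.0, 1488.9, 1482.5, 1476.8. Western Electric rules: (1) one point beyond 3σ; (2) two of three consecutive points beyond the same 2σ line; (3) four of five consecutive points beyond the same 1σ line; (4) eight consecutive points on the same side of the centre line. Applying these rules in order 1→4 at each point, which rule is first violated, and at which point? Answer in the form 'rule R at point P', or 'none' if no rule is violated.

rule 4 at point 8

Zone of each point (C = within 1σ̂, B = 1σ̂–2σ̂, A = 2σ̂–3σ̂, * = beyond 3σ̂; sign = side of CL): 1:+C, 2:+B, 3:+C, 4:+C, 5:+C, 6:+B, 7:+B, 8:+B, 9:+B, 10:-C, 11:-B
Rule 4 (eight consecutive points on the same side of the centre line) is satisfied at point 8.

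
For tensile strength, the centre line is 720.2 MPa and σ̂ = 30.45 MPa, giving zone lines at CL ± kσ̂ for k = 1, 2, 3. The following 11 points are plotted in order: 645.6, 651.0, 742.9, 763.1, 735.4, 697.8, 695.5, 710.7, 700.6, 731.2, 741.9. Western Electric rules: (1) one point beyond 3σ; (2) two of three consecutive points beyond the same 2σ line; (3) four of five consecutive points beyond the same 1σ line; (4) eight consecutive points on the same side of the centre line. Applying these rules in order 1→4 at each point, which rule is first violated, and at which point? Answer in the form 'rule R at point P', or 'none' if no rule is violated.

Zone of each point (C = within 1σ̂, B = 1σ̂–2σ̂, A = 2σ̂–3σ̂, * = beyond 3σ̂; sign = side of CL): 1:-A, 2:-A, 3:+C, 4:+B, 5:+C, 6:-C, 7:-C, 8:-C, 9:-C, 10:+C, 11:+C
Rule 2 (two of three consecutive points beyond the same 2σ limit) is satisfied at point 2.

rule 2 at point 2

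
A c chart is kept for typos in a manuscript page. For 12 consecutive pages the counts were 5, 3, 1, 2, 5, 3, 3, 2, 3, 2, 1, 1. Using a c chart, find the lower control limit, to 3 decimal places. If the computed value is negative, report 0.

0.000

c̄ = (5 + 3 + 1 + 2 + 5 + 3 + 3 + 2 + 3 + 2 + 1 + 1) / 12 = 31 / 12 = 2.5833
LCL = c̄ − 3√c̄ = 2.5833 − 3 × 1.6073 = -2.2385 → 0 (cannot be negative)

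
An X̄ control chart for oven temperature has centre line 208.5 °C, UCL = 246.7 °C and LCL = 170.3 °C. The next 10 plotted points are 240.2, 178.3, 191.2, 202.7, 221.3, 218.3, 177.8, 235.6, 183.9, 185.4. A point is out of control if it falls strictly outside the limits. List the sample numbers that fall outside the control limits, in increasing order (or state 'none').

none

All 10 points lie within [170.3, 246.7].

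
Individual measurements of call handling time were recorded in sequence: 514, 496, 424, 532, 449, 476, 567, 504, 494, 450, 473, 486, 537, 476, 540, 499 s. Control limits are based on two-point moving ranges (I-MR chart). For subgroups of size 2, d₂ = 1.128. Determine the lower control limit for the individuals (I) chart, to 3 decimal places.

358.465

X̄ = (514 + 496 + 424 + 532 + 449 + 476 + 567 + 504 + 494 + 450 + 473 + 486 + 537 + 476 + 540 + 499) / 16 = 494.8125
Moving ranges: 18, 72, 108, 83, 27, 91, 63, 10, 44, 23, 13, 51, 61, 64, 41; M̄R̄ = 769.0000 / 15 = 51.2667
LCL = X̄ − 3·M̄R̄/d₂ = 494.8125 − 3 × 51.2667 / 1.128 = 358.4650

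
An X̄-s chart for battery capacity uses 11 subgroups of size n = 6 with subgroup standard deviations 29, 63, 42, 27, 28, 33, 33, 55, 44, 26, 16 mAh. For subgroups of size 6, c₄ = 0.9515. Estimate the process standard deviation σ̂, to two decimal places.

37.83

s̄ = (29 + 63 + 42 + 27 + 28 + 33 + 33 + 55 + 44 + 26 + 16) / 11 = 36.0000
σ̂ = s̄ / c₄ = 36.0000 / 0.9515 = 37.8350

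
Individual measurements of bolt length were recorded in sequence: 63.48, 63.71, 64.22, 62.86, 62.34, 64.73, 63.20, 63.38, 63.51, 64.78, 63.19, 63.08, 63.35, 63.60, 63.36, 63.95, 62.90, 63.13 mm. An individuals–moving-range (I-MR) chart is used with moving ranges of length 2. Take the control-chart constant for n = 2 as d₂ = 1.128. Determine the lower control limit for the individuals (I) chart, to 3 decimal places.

X̄ = (63.48 + 63.71 + 64.22 + 62.86 + 62.34 + 64.73 + 63.20 + 63.38 + 63.51 + 64.78 + 63.19 + 63.08 + 63.35 + 63.60 + 63.36 + 63.95 + 62.90 + 63.13) / 18 = 63.4872
Moving ranges: 0.23, 0.51, 1.36, 0.52, 2.39, 1.53, 0.18, 0.13, 1.27, 1.59, 0.11, 0.27, 0.25, 0.24, 0.59, 1.05, 0.23; M̄R̄ = 12.4500 / 17 = 0.7324
LCL = X̄ − 3·M̄R̄/d₂ = 63.4872 − 3 × 0.7324 / 1.128 = 61.5395

61.539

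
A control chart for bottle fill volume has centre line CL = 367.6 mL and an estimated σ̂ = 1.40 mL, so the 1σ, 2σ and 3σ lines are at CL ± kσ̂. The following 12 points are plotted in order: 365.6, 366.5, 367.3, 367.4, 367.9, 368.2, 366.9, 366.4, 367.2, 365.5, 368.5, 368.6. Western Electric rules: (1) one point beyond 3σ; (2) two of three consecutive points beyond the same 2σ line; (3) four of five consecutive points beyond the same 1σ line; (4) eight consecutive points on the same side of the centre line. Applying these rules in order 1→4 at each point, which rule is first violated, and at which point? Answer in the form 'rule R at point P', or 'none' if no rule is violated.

none

Zone of each point (C = within 1σ̂, B = 1σ̂–2σ̂, A = 2σ̂–3σ̂, * = beyond 3σ̂; sign = side of CL): 1:-B, 2:-C, 3:-C, 4:-C, 5:+C, 6:+C, 7:-C, 8:-C, 9:-C, 10:-B, 11:+C, 12:+C
No rule fires across all 12 points.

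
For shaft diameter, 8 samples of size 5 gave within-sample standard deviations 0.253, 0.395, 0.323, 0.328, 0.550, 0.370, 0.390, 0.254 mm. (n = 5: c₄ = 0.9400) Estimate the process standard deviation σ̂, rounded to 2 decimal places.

s̄ = (0.253 + 0.395 + 0.323 + 0.328 + 0.550 + 0.370 + 0.390 + 0.254) / 8 = 0.3579
σ̂ = s̄ / c₄ = 0.3579 / 0.9400 = 0.3807

0.38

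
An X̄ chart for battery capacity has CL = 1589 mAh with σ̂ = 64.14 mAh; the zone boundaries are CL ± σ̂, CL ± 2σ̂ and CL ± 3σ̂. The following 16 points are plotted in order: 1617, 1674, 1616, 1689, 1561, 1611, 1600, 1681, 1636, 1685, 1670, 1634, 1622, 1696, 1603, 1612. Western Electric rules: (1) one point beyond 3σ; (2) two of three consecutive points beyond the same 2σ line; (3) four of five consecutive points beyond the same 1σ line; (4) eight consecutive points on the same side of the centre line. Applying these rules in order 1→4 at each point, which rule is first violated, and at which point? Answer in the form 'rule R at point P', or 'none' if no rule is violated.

Zone of each point (C = within 1σ̂, B = 1σ̂–2σ̂, A = 2σ̂–3σ̂, * = beyond 3σ̂; sign = side of CL): 1:+C, 2:+B, 3:+C, 4:+B, 5:-C, 6:+C, 7:+C, 8:+B, 9:+C, 10:+B, 11:+B, 12:+C, 13:+C, 14:+B, 15:+C, 16:+C
Rule 4 (eight consecutive points on the same side of the centre line) is satisfied at point 13.

rule 4 at point 13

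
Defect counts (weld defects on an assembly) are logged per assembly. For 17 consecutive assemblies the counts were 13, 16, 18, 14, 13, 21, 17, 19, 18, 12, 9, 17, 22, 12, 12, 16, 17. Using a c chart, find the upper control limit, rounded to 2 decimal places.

c̄ = (13 + 16 + 18 + 14 + 13 + 21 + 17 + 19 + 18 + 12 + 9 + 17 + 22 + 12 + 12 + 16 + 17) / 17 = 266 / 17 = 15.6471
UCL = c̄ + 3√c̄ = 15.6471 + 3 × √15.6471 = 15.6471 + 3 × 3.9556 = 27.5140

27.51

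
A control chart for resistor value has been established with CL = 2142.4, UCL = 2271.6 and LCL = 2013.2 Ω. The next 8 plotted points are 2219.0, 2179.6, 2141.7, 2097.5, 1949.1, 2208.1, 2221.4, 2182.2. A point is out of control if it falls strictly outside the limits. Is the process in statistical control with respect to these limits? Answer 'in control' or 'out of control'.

Compare each point to [2013.2, 2271.6]: sample 5 = 1949.1 < LCL.

out of control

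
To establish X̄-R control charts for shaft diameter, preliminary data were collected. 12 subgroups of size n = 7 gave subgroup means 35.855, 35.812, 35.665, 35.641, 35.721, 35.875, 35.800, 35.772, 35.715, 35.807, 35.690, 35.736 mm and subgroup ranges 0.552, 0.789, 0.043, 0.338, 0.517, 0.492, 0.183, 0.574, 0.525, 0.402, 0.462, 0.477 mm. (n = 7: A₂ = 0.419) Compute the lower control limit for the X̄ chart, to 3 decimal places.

35.570

X̄̄ = (35.855 + 35.812 + 35.665 + 35.641 + 35.721 + 35.875 + 35.800 + 35.772 + 35.715 + 35.807 + 35.690 + 35.736) / 12 = 429.0890 / 12 = 35.7574
R̄ = (0.552 + 0.789 + 0.043 + 0.338 + 0.517 + 0.492 + 0.183 + 0.574 + 0.525 + 0.402 + 0.462 + 0.477) / 12 = 5.3540 / 12 = 0.4462
LCL = X̄̄ − A₂·R̄ = 35.7574 − 0.419 × 0.4462 = 35.5705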